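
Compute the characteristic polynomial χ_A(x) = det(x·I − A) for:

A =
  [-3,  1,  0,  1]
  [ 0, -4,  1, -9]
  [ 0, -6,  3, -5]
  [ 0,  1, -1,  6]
x^4 - 2*x^3 - 23*x^2 + 24*x + 144

Expanding det(x·I − A) (e.g. by cofactor expansion or by noting that A is similar to its Jordan form J, which has the same characteristic polynomial as A) gives
  χ_A(x) = x^4 - 2*x^3 - 23*x^2 + 24*x + 144
which factors as (x - 4)^2*(x + 3)^2. The eigenvalues (with algebraic multiplicities) are λ = -3 with multiplicity 2, λ = 4 with multiplicity 2.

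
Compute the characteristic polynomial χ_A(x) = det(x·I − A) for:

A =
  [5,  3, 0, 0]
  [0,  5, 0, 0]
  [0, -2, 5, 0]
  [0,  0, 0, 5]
x^4 - 20*x^3 + 150*x^2 - 500*x + 625

Expanding det(x·I − A) (e.g. by cofactor expansion or by noting that A is similar to its Jordan form J, which has the same characteristic polynomial as A) gives
  χ_A(x) = x^4 - 20*x^3 + 150*x^2 - 500*x + 625
which factors as (x - 5)^4. The eigenvalues (with algebraic multiplicities) are λ = 5 with multiplicity 4.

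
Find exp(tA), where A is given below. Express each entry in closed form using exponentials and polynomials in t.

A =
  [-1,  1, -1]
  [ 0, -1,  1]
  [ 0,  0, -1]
e^{tA} =
  [exp(-t), t*exp(-t), t^2*exp(-t)/2 - t*exp(-t)]
  [0, exp(-t), t*exp(-t)]
  [0, 0, exp(-t)]

Strategy: write A = P · J · P⁻¹ where J is a Jordan canonical form, so e^{tA} = P · e^{tJ} · P⁻¹, and e^{tJ} can be computed block-by-block.

A has Jordan form
J =
  [-1,  1,  0]
  [ 0, -1,  1]
  [ 0,  0, -1]
(up to reordering of blocks).

Per-block formulas:
  For a 3×3 Jordan block J_3(-1): exp(t · J_3(-1)) = e^(-1t)·(I + t·N + (t^2/2)·N^2), where N is the 3×3 nilpotent shift.

After assembling e^{tJ} and conjugating by P, we get:

e^{tA} =
  [exp(-t), t*exp(-t), t^2*exp(-t)/2 - t*exp(-t)]
  [0, exp(-t), t*exp(-t)]
  [0, 0, exp(-t)]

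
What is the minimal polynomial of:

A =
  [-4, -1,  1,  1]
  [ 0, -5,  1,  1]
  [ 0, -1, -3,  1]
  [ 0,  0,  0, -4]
x^2 + 8*x + 16

The characteristic polynomial is χ_A(x) = (x + 4)^4, so the eigenvalues are known. The minimal polynomial is
  m_A(x) = Π_λ (x − λ)^{k_λ}
where k_λ is the size of the *largest* Jordan block for λ (equivalently, the smallest k with (A − λI)^k v = 0 for every generalised eigenvector v of λ).

  λ = -4: largest Jordan block has size 2, contributing (x + 4)^2

So m_A(x) = (x + 4)^2 = x^2 + 8*x + 16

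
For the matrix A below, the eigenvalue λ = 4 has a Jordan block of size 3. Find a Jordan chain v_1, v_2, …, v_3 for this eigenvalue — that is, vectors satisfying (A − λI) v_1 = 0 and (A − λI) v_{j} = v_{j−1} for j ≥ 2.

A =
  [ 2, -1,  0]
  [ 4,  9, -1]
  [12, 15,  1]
A Jordan chain for λ = 4 of length 3:
v_1 = (-3, 6, 18)ᵀ
v_2 = (-1, 5, 15)ᵀ
v_3 = (0, 1, 0)ᵀ

Let N = A − (4)·I. We want v_3 with N^3 v_3 = 0 but N^2 v_3 ≠ 0; then v_{j-1} := N · v_j for j = 3, …, 2.

Pick v_3 = (0, 1, 0)ᵀ.
Then v_2 = N · v_3 = (-1, 5, 15)ᵀ.
Then v_1 = N · v_2 = (-3, 6, 18)ᵀ.

Sanity check: (A − (4)·I) v_1 = (0, 0, 0)ᵀ = 0. ✓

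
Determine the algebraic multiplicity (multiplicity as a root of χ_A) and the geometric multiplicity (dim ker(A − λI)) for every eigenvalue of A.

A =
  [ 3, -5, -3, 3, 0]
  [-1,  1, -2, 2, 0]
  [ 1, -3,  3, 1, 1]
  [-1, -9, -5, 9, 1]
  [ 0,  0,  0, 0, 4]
λ = 4: alg = 5, geom = 2

Step 1 — factor the characteristic polynomial to read off the algebraic multiplicities:
  χ_A(x) = (x - 4)^5

Step 2 — compute geometric multiplicities via the rank-nullity identity g(λ) = n − rank(A − λI):
  rank(A − (4)·I) = 3, so dim ker(A − (4)·I) = n − 3 = 2

Summary:
  λ = 4: algebraic multiplicity = 5, geometric multiplicity = 2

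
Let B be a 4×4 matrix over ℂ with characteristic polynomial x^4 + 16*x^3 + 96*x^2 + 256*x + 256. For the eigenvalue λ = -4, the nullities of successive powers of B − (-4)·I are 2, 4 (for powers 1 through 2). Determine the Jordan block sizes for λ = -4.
Block sizes for λ = -4: [2, 2]

From the dimensions of kernels of powers, the number of Jordan blocks of size at least j is d_j − d_{j−1} where d_j = dim ker(N^j) (with d_0 = 0). Computing the differences gives [2, 2].
The number of blocks of size exactly k is (#blocks of size ≥ k) − (#blocks of size ≥ k + 1), so the partition is: 2 block(s) of size 2.
In nonincreasing order the block sizes are [2, 2].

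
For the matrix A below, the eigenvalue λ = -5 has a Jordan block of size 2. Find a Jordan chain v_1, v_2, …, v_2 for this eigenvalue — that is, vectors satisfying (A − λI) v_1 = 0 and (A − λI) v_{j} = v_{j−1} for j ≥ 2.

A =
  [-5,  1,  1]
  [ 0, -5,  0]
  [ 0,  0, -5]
A Jordan chain for λ = -5 of length 2:
v_1 = (1, 0, 0)ᵀ
v_2 = (0, 1, 0)ᵀ

Let N = A − (-5)·I. We want v_2 with N^2 v_2 = 0 but N^1 v_2 ≠ 0; then v_{j-1} := N · v_j for j = 2, …, 2.

Pick v_2 = (0, 1, 0)ᵀ.
Then v_1 = N · v_2 = (1, 0, 0)ᵀ.

Sanity check: (A − (-5)·I) v_1 = (0, 0, 0)ᵀ = 0. ✓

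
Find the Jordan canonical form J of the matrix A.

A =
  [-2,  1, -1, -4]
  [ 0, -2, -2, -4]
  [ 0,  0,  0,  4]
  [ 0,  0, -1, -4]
J_2(-2) ⊕ J_2(-2)

The characteristic polynomial is
  det(x·I − A) = x^4 + 8*x^3 + 24*x^2 + 32*x + 16 = (x + 2)^4

Eigenvalues and multiplicities (the geometric multiplicity of λ is n − rank(A − λI), which equals the number of Jordan blocks for λ):
  λ = -2: algebraic multiplicity = 4, geometric multiplicity = 2

Determining the block sizes for each eigenvalue:
  λ = -2: with am = 4 and gm = 2, the partition is not yet determined (e.g. several partitions of 4 into 2 parts exist). Let N = A − (-2)·I. Computing rank(N^1) = 2, rank(N^2) = 0; the number of blocks of size ≥ j is rank(N^{j−1}) − rank(N^j), giving [2, 2]. So we have 2 block(s) of size 2 → block sizes [2, 2]

Assembling the blocks gives a Jordan form
J =
  [-2,  1,  0,  0]
  [ 0, -2,  0,  0]
  [ 0,  0, -2,  1]
  [ 0,  0,  0, -2]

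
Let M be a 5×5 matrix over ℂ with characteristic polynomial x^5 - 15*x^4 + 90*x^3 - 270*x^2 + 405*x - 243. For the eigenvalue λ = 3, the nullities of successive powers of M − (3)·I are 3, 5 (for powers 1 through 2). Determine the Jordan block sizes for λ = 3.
Block sizes for λ = 3: [2, 2, 1]

From the dimensions of kernels of powers, the number of Jordan blocks of size at least j is d_j − d_{j−1} where d_j = dim ker(N^j) (with d_0 = 0). Computing the differences gives [3, 2].
The number of blocks of size exactly k is (#blocks of size ≥ k) − (#blocks of size ≥ k + 1), so the partition is: 1 block(s) of size 1, 2 block(s) of size 2.
In nonincreasing order the block sizes are [2, 2, 1].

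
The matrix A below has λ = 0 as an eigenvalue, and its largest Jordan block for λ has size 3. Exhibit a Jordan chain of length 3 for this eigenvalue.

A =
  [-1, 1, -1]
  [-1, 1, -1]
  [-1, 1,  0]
A Jordan chain for λ = 0 of length 3:
v_1 = (1, 1, 0)ᵀ
v_2 = (-1, -1, -1)ᵀ
v_3 = (1, 0, 0)ᵀ

Let N = A − (0)·I. We want v_3 with N^3 v_3 = 0 but N^2 v_3 ≠ 0; then v_{j-1} := N · v_j for j = 3, …, 2.

Pick v_3 = (1, 0, 0)ᵀ.
Then v_2 = N · v_3 = (-1, -1, -1)ᵀ.
Then v_1 = N · v_2 = (1, 1, 0)ᵀ.

Sanity check: (A − (0)·I) v_1 = (0, 0, 0)ᵀ = 0. ✓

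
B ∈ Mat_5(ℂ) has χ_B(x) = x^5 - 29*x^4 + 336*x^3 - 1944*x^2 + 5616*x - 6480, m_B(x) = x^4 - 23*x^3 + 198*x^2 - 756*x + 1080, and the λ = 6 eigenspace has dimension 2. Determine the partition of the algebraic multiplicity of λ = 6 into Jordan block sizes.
Block sizes for λ = 6: [3, 1]

Step 1 — from the characteristic polynomial, algebraic multiplicity of λ = 6 is 4. From dim ker(B − (6)·I) = 2, there are exactly 2 Jordan blocks for λ = 6.
Step 2 — from the minimal polynomial, the factor (x − 6)^3 tells us the largest block for λ = 6 has size 3.
Step 3 — with total size 4, 2 blocks, and largest block 3, the block sizes (in nonincreasing order) are [3, 1].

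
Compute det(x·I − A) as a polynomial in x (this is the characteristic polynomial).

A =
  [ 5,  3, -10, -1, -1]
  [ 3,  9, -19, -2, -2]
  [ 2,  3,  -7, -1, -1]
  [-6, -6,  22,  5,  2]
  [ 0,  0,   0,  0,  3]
x^5 - 15*x^4 + 90*x^3 - 270*x^2 + 405*x - 243

Expanding det(x·I − A) (e.g. by cofactor expansion or by noting that A is similar to its Jordan form J, which has the same characteristic polynomial as A) gives
  χ_A(x) = x^5 - 15*x^4 + 90*x^3 - 270*x^2 + 405*x - 243
which factors as (x - 3)^5. The eigenvalues (with algebraic multiplicities) are λ = 3 with multiplicity 5.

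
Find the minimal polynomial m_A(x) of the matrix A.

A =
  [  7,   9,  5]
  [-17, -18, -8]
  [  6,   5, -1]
x^3 + 12*x^2 + 48*x + 64

The characteristic polynomial is χ_A(x) = (x + 4)^3, so the eigenvalues are known. The minimal polynomial is
  m_A(x) = Π_λ (x − λ)^{k_λ}
where k_λ is the size of the *largest* Jordan block for λ (equivalently, the smallest k with (A − λI)^k v = 0 for every generalised eigenvector v of λ).

  λ = -4: largest Jordan block has size 3, contributing (x + 4)^3

So m_A(x) = (x + 4)^3 = x^3 + 12*x^2 + 48*x + 64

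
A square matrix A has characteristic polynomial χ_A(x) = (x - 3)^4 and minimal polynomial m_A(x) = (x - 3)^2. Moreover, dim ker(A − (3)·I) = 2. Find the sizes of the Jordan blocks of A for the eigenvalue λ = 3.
Block sizes for λ = 3: [2, 2]

Step 1 — from the characteristic polynomial, algebraic multiplicity of λ = 3 is 4. From dim ker(A − (3)·I) = 2, there are exactly 2 Jordan blocks for λ = 3.
Step 2 — from the minimal polynomial, the factor (x − 3)^2 tells us the largest block for λ = 3 has size 2.
Step 3 — with total size 4, 2 blocks, and largest block 2, the block sizes (in nonincreasing order) are [2, 2].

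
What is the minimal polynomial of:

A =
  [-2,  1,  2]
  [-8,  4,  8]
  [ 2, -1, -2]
x^2

The characteristic polynomial is χ_A(x) = x^3, so the eigenvalues are known. The minimal polynomial is
  m_A(x) = Π_λ (x − λ)^{k_λ}
where k_λ is the size of the *largest* Jordan block for λ (equivalently, the smallest k with (A − λI)^k v = 0 for every generalised eigenvector v of λ).

  λ = 0: largest Jordan block has size 2, contributing (x − 0)^2

So m_A(x) = x^2 = x^2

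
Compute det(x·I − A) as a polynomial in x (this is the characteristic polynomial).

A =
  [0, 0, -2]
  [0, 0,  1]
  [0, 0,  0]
x^3

Expanding det(x·I − A) (e.g. by cofactor expansion or by noting that A is similar to its Jordan form J, which has the same characteristic polynomial as A) gives
  χ_A(x) = x^3
which factors as x^3. The eigenvalues (with algebraic multiplicities) are λ = 0 with multiplicity 3.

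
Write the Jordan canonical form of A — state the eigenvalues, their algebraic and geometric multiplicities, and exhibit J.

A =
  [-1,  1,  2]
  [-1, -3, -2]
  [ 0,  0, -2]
J_2(-2) ⊕ J_1(-2)

The characteristic polynomial is
  det(x·I − A) = x^3 + 6*x^2 + 12*x + 8 = (x + 2)^3

Eigenvalues and multiplicities (the geometric multiplicity of λ is n − rank(A − λI), which equals the number of Jordan blocks for λ):
  λ = -2: algebraic multiplicity = 3, geometric multiplicity = 2

Determining the block sizes for each eigenvalue:
  λ = -2: 2 blocks summing to 3 forces exactly one block of size 2 and the rest size 1 → block sizes [2, 1]

Assembling the blocks gives a Jordan form
J =
  [-2,  1,  0]
  [ 0, -2,  0]
  [ 0,  0, -2]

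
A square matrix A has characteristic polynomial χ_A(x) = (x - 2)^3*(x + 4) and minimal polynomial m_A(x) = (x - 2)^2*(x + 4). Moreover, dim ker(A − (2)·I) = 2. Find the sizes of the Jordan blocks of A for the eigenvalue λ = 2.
Block sizes for λ = 2: [2, 1]

Step 1 — from the characteristic polynomial, algebraic multiplicity of λ = 2 is 3. From dim ker(A − (2)·I) = 2, there are exactly 2 Jordan blocks for λ = 2.
Step 2 — from the minimal polynomial, the factor (x − 2)^2 tells us the largest block for λ = 2 has size 2.
Step 3 — with total size 3, 2 blocks, and largest block 2, the block sizes (in nonincreasing order) are [2, 1].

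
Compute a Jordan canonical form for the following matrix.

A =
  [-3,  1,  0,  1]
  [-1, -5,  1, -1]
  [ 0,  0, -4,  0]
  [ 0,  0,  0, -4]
J_3(-4) ⊕ J_1(-4)

The characteristic polynomial is
  det(x·I − A) = x^4 + 16*x^3 + 96*x^2 + 256*x + 256 = (x + 4)^4

Eigenvalues and multiplicities (the geometric multiplicity of λ is n − rank(A − λI), which equals the number of Jordan blocks for λ):
  λ = -4: algebraic multiplicity = 4, geometric multiplicity = 2

Determining the block sizes for each eigenvalue:
  λ = -4: with am = 4 and gm = 2, the partition is not yet determined (e.g. several partitions of 4 into 2 parts exist). Let N = A − (-4)·I. Computing rank(N^1) = 2, rank(N^2) = 1, rank(N^3) = 0; the number of blocks of size ≥ j is rank(N^{j−1}) − rank(N^j), giving [2, 1, 1]. So we have 1 block(s) of size 3, 1 block(s) of size 1 → block sizes [3, 1]

Assembling the blocks gives a Jordan form
J =
  [-4,  1,  0,  0]
  [ 0, -4,  1,  0]
  [ 0,  0, -4,  0]
  [ 0,  0,  0, -4]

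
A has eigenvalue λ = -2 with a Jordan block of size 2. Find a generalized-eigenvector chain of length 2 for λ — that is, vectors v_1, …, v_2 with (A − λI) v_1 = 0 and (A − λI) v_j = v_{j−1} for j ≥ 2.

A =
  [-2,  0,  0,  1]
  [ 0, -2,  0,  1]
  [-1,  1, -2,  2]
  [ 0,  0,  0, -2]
A Jordan chain for λ = -2 of length 2:
v_1 = (0, 0, -1, 0)ᵀ
v_2 = (1, 0, 0, 0)ᵀ

Let N = A − (-2)·I. We want v_2 with N^2 v_2 = 0 but N^1 v_2 ≠ 0; then v_{j-1} := N · v_j for j = 2, …, 2.

Pick v_2 = (1, 0, 0, 0)ᵀ.
Then v_1 = N · v_2 = (0, 0, -1, 0)ᵀ.

Sanity check: (A − (-2)·I) v_1 = (0, 0, 0, 0)ᵀ = 0. ✓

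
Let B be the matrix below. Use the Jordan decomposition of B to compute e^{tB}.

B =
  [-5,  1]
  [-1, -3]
e^{tB} =
  [-t*exp(-4*t) + exp(-4*t), t*exp(-4*t)]
  [-t*exp(-4*t), t*exp(-4*t) + exp(-4*t)]

Strategy: write B = P · J · P⁻¹ where J is a Jordan canonical form, so e^{tB} = P · e^{tJ} · P⁻¹, and e^{tJ} can be computed block-by-block.

B has Jordan form
J =
  [-4,  1]
  [ 0, -4]
(up to reordering of blocks).

Per-block formulas:
  For a 2×2 Jordan block J_2(-4): exp(t · J_2(-4)) = e^(-4t)·(I + t·N), where N is the 2×2 nilpotent shift.

After assembling e^{tJ} and conjugating by P, we get:

e^{tB} =
  [-t*exp(-4*t) + exp(-4*t), t*exp(-4*t)]
  [-t*exp(-4*t), t*exp(-4*t) + exp(-4*t)]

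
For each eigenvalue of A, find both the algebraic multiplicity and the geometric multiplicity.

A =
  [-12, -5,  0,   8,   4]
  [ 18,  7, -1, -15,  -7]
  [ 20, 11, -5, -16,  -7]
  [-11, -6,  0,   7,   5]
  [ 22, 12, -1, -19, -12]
λ = -3: alg = 5, geom = 2

Step 1 — factor the characteristic polynomial to read off the algebraic multiplicities:
  χ_A(x) = (x + 3)^5

Step 2 — compute geometric multiplicities via the rank-nullity identity g(λ) = n − rank(A − λI):
  rank(A − (-3)·I) = 3, so dim ker(A − (-3)·I) = n − 3 = 2

Summary:
  λ = -3: algebraic multiplicity = 5, geometric multiplicity = 2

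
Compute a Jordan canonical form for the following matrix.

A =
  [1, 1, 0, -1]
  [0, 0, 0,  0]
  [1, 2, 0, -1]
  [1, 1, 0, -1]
J_2(0) ⊕ J_2(0)

The characteristic polynomial is
  det(x·I − A) = x^4

Eigenvalues and multiplicities (the geometric multiplicity of λ is n − rank(A − λI), which equals the number of Jordan blocks for λ):
  λ = 0: algebraic multiplicity = 4, geometric multiplicity = 2

Determining the block sizes for each eigenvalue:
  λ = 0: with am = 4 and gm = 2, the partition is not yet determined (e.g. several partitions of 4 into 2 parts exist). Let N = A − (0)·I. Computing rank(N^1) = 2, rank(N^2) = 0; the number of blocks of size ≥ j is rank(N^{j−1}) − rank(N^j), giving [2, 2]. So we have 2 block(s) of size 2 → block sizes [2, 2]

Assembling the blocks gives a Jordan form
J =
  [0, 1, 0, 0]
  [0, 0, 0, 0]
  [0, 0, 0, 1]
  [0, 0, 0, 0]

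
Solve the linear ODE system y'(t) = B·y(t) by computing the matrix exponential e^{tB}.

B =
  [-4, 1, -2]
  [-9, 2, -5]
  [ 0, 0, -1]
e^{tB} =
  [-3*t*exp(-t) + exp(-t), t*exp(-t), t^2*exp(-t)/2 - 2*t*exp(-t)]
  [-9*t*exp(-t), 3*t*exp(-t) + exp(-t), 3*t^2*exp(-t)/2 - 5*t*exp(-t)]
  [0, 0, exp(-t)]

Strategy: write B = P · J · P⁻¹ where J is a Jordan canonical form, so e^{tB} = P · e^{tJ} · P⁻¹, and e^{tJ} can be computed block-by-block.

B has Jordan form
J =
  [-1,  1,  0]
  [ 0, -1,  1]
  [ 0,  0, -1]
(up to reordering of blocks).

Per-block formulas:
  For a 3×3 Jordan block J_3(-1): exp(t · J_3(-1)) = e^(-1t)·(I + t·N + (t^2/2)·N^2), where N is the 3×3 nilpotent shift.

After assembling e^{tJ} and conjugating by P, we get:

e^{tB} =
  [-3*t*exp(-t) + exp(-t), t*exp(-t), t^2*exp(-t)/2 - 2*t*exp(-t)]
  [-9*t*exp(-t), 3*t*exp(-t) + exp(-t), 3*t^2*exp(-t)/2 - 5*t*exp(-t)]
  [0, 0, exp(-t)]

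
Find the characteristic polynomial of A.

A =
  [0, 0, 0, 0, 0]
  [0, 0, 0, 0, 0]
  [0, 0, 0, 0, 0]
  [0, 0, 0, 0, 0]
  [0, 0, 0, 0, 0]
x^5

Expanding det(x·I − A) (e.g. by cofactor expansion or by noting that A is similar to its Jordan form J, which has the same characteristic polynomial as A) gives
  χ_A(x) = x^5
which factors as x^5. The eigenvalues (with algebraic multiplicities) are λ = 0 with multiplicity 5.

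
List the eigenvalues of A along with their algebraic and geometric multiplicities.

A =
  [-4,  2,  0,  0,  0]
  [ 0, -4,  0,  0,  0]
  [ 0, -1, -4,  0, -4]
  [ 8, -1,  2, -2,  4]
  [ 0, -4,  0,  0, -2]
λ = -4: alg = 3, geom = 2; λ = -2: alg = 2, geom = 2

Step 1 — factor the characteristic polynomial to read off the algebraic multiplicities:
  χ_A(x) = (x + 2)^2*(x + 4)^3

Step 2 — compute geometric multiplicities via the rank-nullity identity g(λ) = n − rank(A − λI):
  rank(A − (-4)·I) = 3, so dim ker(A − (-4)·I) = n − 3 = 2
  rank(A − (-2)·I) = 3, so dim ker(A − (-2)·I) = n − 3 = 2

Summary:
  λ = -4: algebraic multiplicity = 3, geometric multiplicity = 2
  λ = -2: algebraic multiplicity = 2, geometric multiplicity = 2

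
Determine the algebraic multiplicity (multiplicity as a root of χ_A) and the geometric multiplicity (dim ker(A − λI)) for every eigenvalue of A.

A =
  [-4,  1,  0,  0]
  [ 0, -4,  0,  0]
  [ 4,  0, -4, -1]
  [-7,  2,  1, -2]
λ = -4: alg = 2, geom = 1; λ = -3: alg = 2, geom = 1

Step 1 — factor the characteristic polynomial to read off the algebraic multiplicities:
  χ_A(x) = (x + 3)^2*(x + 4)^2

Step 2 — compute geometric multiplicities via the rank-nullity identity g(λ) = n − rank(A − λI):
  rank(A − (-4)·I) = 3, so dim ker(A − (-4)·I) = n − 3 = 1
  rank(A − (-3)·I) = 3, so dim ker(A − (-3)·I) = n − 3 = 1

Summary:
  λ = -4: algebraic multiplicity = 2, geometric multiplicity = 1
  λ = -3: algebraic multiplicity = 2, geometric multiplicity = 1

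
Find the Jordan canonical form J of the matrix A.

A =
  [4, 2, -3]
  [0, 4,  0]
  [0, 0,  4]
J_2(4) ⊕ J_1(4)

The characteristic polynomial is
  det(x·I − A) = x^3 - 12*x^2 + 48*x - 64 = (x - 4)^3

Eigenvalues and multiplicities (the geometric multiplicity of λ is n − rank(A − λI), which equals the number of Jordan blocks for λ):
  λ = 4: algebraic multiplicity = 3, geometric multiplicity = 2

Determining the block sizes for each eigenvalue:
  λ = 4: 2 blocks summing to 3 forces exactly one block of size 2 and the rest size 1 → block sizes [2, 1]

Assembling the blocks gives a Jordan form
J =
  [4, 1, 0]
  [0, 4, 0]
  [0, 0, 4]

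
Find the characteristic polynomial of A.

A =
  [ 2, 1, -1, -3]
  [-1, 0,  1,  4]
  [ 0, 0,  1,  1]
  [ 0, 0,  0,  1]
x^4 - 4*x^3 + 6*x^2 - 4*x + 1

Expanding det(x·I − A) (e.g. by cofactor expansion or by noting that A is similar to its Jordan form J, which has the same characteristic polynomial as A) gives
  χ_A(x) = x^4 - 4*x^3 + 6*x^2 - 4*x + 1
which factors as (x - 1)^4. The eigenvalues (with algebraic multiplicities) are λ = 1 with multiplicity 4.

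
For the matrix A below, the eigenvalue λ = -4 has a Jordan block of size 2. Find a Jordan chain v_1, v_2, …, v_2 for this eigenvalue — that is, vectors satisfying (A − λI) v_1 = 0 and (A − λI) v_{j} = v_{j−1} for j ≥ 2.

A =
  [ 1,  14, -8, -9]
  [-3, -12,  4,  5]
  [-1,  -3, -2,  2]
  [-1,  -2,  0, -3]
A Jordan chain for λ = -4 of length 2:
v_1 = (5, -3, -1, -1)ᵀ
v_2 = (1, 0, 0, 0)ᵀ

Let N = A − (-4)·I. We want v_2 with N^2 v_2 = 0 but N^1 v_2 ≠ 0; then v_{j-1} := N · v_j for j = 2, …, 2.

Pick v_2 = (1, 0, 0, 0)ᵀ.
Then v_1 = N · v_2 = (5, -3, -1, -1)ᵀ.

Sanity check: (A − (-4)·I) v_1 = (0, 0, 0, 0)ᵀ = 0. ✓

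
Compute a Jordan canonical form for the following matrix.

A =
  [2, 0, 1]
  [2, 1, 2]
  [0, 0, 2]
J_1(1) ⊕ J_2(2)

The characteristic polynomial is
  det(x·I − A) = x^3 - 5*x^2 + 8*x - 4 = (x - 2)^2*(x - 1)

Eigenvalues and multiplicities (the geometric multiplicity of λ is n − rank(A − λI), which equals the number of Jordan blocks for λ):
  λ = 1: algebraic multiplicity = 1, geometric multiplicity = 1
  λ = 2: algebraic multiplicity = 2, geometric multiplicity = 1

Determining the block sizes for each eigenvalue:
  λ = 1: one block (gm = 1), so the single block has size am = 1 → block sizes [1]
  λ = 2: one block (gm = 1), so the single block has size am = 2 → block sizes [2]

Assembling the blocks gives a Jordan form
J =
  [1, 0, 0]
  [0, 2, 1]
  [0, 0, 2]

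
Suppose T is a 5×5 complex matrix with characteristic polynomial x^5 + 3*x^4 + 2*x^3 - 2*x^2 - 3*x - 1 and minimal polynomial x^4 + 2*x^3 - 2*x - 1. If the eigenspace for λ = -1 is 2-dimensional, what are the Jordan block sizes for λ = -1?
Block sizes for λ = -1: [3, 1]

Step 1 — from the characteristic polynomial, algebraic multiplicity of λ = -1 is 4. From dim ker(T − (-1)·I) = 2, there are exactly 2 Jordan blocks for λ = -1.
Step 2 — from the minimal polynomial, the factor (x + 1)^3 tells us the largest block for λ = -1 has size 3.
Step 3 — with total size 4, 2 blocks, and largest block 3, the block sizes (in nonincreasing order) are [3, 1].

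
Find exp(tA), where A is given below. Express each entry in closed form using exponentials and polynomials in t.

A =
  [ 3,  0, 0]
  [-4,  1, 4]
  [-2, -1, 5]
e^{tA} =
  [exp(3*t), 0, 0]
  [-4*t*exp(3*t), -2*t*exp(3*t) + exp(3*t), 4*t*exp(3*t)]
  [-2*t*exp(3*t), -t*exp(3*t), 2*t*exp(3*t) + exp(3*t)]

Strategy: write A = P · J · P⁻¹ where J is a Jordan canonical form, so e^{tA} = P · e^{tJ} · P⁻¹, and e^{tJ} can be computed block-by-block.

A has Jordan form
J =
  [3, 1, 0]
  [0, 3, 0]
  [0, 0, 3]
(up to reordering of blocks).

Per-block formulas:
  For a 1×1 block at λ = 3: exp(t · [3]) = [e^(3t)].
  For a 2×2 Jordan block J_2(3): exp(t · J_2(3)) = e^(3t)·(I + t·N), where N is the 2×2 nilpotent shift.

After assembling e^{tJ} and conjugating by P, we get:

e^{tA} =
  [exp(3*t), 0, 0]
  [-4*t*exp(3*t), -2*t*exp(3*t) + exp(3*t), 4*t*exp(3*t)]
  [-2*t*exp(3*t), -t*exp(3*t), 2*t*exp(3*t) + exp(3*t)]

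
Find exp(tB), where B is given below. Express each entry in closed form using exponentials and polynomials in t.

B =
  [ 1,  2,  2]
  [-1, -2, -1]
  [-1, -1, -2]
e^{tB} =
  [2*t*exp(-t) + exp(-t), 2*t*exp(-t), 2*t*exp(-t)]
  [-t*exp(-t), -t*exp(-t) + exp(-t), -t*exp(-t)]
  [-t*exp(-t), -t*exp(-t), -t*exp(-t) + exp(-t)]

Strategy: write B = P · J · P⁻¹ where J is a Jordan canonical form, so e^{tB} = P · e^{tJ} · P⁻¹, and e^{tJ} can be computed block-by-block.

B has Jordan form
J =
  [-1,  1,  0]
  [ 0, -1,  0]
  [ 0,  0, -1]
(up to reordering of blocks).

Per-block formulas:
  For a 2×2 Jordan block J_2(-1): exp(t · J_2(-1)) = e^(-1t)·(I + t·N), where N is the 2×2 nilpotent shift.
  For a 1×1 block at λ = -1: exp(t · [-1]) = [e^(-1t)].

After assembling e^{tJ} and conjugating by P, we get:

e^{tB} =
  [2*t*exp(-t) + exp(-t), 2*t*exp(-t), 2*t*exp(-t)]
  [-t*exp(-t), -t*exp(-t) + exp(-t), -t*exp(-t)]
  [-t*exp(-t), -t*exp(-t), -t*exp(-t) + exp(-t)]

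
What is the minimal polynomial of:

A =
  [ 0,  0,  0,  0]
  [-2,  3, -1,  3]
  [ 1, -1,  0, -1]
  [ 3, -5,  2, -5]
x^3 + 2*x^2 + x

The characteristic polynomial is χ_A(x) = x^2*(x + 1)^2, so the eigenvalues are known. The minimal polynomial is
  m_A(x) = Π_λ (x − λ)^{k_λ}
where k_λ is the size of the *largest* Jordan block for λ (equivalently, the smallest k with (A − λI)^k v = 0 for every generalised eigenvector v of λ).

  λ = -1: largest Jordan block has size 2, contributing (x + 1)^2
  λ = 0: largest Jordan block has size 1, contributing (x − 0)

So m_A(x) = x*(x + 1)^2 = x^3 + 2*x^2 + x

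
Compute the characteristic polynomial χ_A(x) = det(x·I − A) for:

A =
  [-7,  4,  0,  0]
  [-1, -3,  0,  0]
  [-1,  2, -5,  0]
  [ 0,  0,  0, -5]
x^4 + 20*x^3 + 150*x^2 + 500*x + 625

Expanding det(x·I − A) (e.g. by cofactor expansion or by noting that A is similar to its Jordan form J, which has the same characteristic polynomial as A) gives
  χ_A(x) = x^4 + 20*x^3 + 150*x^2 + 500*x + 625
which factors as (x + 5)^4. The eigenvalues (with algebraic multiplicities) are λ = -5 with multiplicity 4.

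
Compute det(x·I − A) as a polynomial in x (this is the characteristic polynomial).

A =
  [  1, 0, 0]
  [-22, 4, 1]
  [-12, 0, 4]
x^3 - 9*x^2 + 24*x - 16

Expanding det(x·I − A) (e.g. by cofactor expansion or by noting that A is similar to its Jordan form J, which has the same characteristic polynomial as A) gives
  χ_A(x) = x^3 - 9*x^2 + 24*x - 16
which factors as (x - 4)^2*(x - 1). The eigenvalues (with algebraic multiplicities) are λ = 1 with multiplicity 1, λ = 4 with multiplicity 2.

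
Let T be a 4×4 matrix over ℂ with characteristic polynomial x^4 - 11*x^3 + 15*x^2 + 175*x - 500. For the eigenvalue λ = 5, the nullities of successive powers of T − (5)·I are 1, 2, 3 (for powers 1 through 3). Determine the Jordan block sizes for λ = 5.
Block sizes for λ = 5: [3]

From the dimensions of kernels of powers, the number of Jordan blocks of size at least j is d_j − d_{j−1} where d_j = dim ker(N^j) (with d_0 = 0). Computing the differences gives [1, 1, 1].
The number of blocks of size exactly k is (#blocks of size ≥ k) − (#blocks of size ≥ k + 1), so the partition is: 1 block(s) of size 3.
In nonincreasing order the block sizes are [3].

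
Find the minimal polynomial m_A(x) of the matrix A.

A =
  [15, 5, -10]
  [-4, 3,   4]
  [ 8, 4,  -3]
x^2 - 10*x + 25

The characteristic polynomial is χ_A(x) = (x - 5)^3, so the eigenvalues are known. The minimal polynomial is
  m_A(x) = Π_λ (x − λ)^{k_λ}
where k_λ is the size of the *largest* Jordan block for λ (equivalently, the smallest k with (A − λI)^k v = 0 for every generalised eigenvector v of λ).

  λ = 5: largest Jordan block has size 2, contributing (x − 5)^2

So m_A(x) = (x - 5)^2 = x^2 - 10*x + 25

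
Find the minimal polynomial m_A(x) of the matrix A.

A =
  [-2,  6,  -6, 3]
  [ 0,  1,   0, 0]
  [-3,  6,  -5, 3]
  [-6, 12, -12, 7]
x^2 + x - 2

The characteristic polynomial is χ_A(x) = (x - 1)^3*(x + 2), so the eigenvalues are known. The minimal polynomial is
  m_A(x) = Π_λ (x − λ)^{k_λ}
where k_λ is the size of the *largest* Jordan block for λ (equivalently, the smallest k with (A − λI)^k v = 0 for every generalised eigenvector v of λ).

  λ = -2: largest Jordan block has size 1, contributing (x + 2)
  λ = 1: largest Jordan block has size 1, contributing (x − 1)

So m_A(x) = (x - 1)*(x + 2) = x^2 + x - 2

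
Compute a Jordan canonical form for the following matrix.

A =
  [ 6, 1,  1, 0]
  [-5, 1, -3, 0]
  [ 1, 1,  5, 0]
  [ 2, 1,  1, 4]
J_3(4) ⊕ J_1(4)

The characteristic polynomial is
  det(x·I − A) = x^4 - 16*x^3 + 96*x^2 - 256*x + 256 = (x - 4)^4

Eigenvalues and multiplicities (the geometric multiplicity of λ is n − rank(A − λI), which equals the number of Jordan blocks for λ):
  λ = 4: algebraic multiplicity = 4, geometric multiplicity = 2

Determining the block sizes for each eigenvalue:
  λ = 4: with am = 4 and gm = 2, the partition is not yet determined (e.g. several partitions of 4 into 2 parts exist). Let N = A − (4)·I. Computing rank(N^1) = 2, rank(N^2) = 1, rank(N^3) = 0; the number of blocks of size ≥ j is rank(N^{j−1}) − rank(N^j), giving [2, 1, 1]. So we have 1 block(s) of size 3, 1 block(s) of size 1 → block sizes [3, 1]

Assembling the blocks gives a Jordan form
J =
  [4, 1, 0, 0]
  [0, 4, 1, 0]
  [0, 0, 4, 0]
  [0, 0, 0, 4]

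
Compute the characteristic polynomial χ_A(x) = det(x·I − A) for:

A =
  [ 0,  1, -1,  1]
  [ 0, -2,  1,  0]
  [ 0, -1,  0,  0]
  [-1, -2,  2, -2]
x^4 + 4*x^3 + 6*x^2 + 4*x + 1

Expanding det(x·I − A) (e.g. by cofactor expansion or by noting that A is similar to its Jordan form J, which has the same characteristic polynomial as A) gives
  χ_A(x) = x^4 + 4*x^3 + 6*x^2 + 4*x + 1
which factors as (x + 1)^4. The eigenvalues (with algebraic multiplicities) are λ = -1 with multiplicity 4.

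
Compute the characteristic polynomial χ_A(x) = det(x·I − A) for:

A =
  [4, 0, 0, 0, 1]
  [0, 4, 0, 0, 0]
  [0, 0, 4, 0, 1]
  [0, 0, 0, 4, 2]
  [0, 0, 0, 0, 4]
x^5 - 20*x^4 + 160*x^3 - 640*x^2 + 1280*x - 1024

Expanding det(x·I − A) (e.g. by cofactor expansion or by noting that A is similar to its Jordan form J, which has the same characteristic polynomial as A) gives
  χ_A(x) = x^5 - 20*x^4 + 160*x^3 - 640*x^2 + 1280*x - 1024
which factors as (x - 4)^5. The eigenvalues (with algebraic multiplicities) are λ = 4 with multiplicity 5.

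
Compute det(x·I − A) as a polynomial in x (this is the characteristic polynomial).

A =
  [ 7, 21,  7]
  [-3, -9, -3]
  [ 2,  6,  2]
x^3

Expanding det(x·I − A) (e.g. by cofactor expansion or by noting that A is similar to its Jordan form J, which has the same characteristic polynomial as A) gives
  χ_A(x) = x^3
which factors as x^3. The eigenvalues (with algebraic multiplicities) are λ = 0 with multiplicity 3.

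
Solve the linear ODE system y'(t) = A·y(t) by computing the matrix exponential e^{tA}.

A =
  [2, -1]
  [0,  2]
e^{tA} =
  [exp(2*t), -t*exp(2*t)]
  [0, exp(2*t)]

Strategy: write A = P · J · P⁻¹ where J is a Jordan canonical form, so e^{tA} = P · e^{tJ} · P⁻¹, and e^{tJ} can be computed block-by-block.

A has Jordan form
J =
  [2, 1]
  [0, 2]
(up to reordering of blocks).

Per-block formulas:
  For a 2×2 Jordan block J_2(2): exp(t · J_2(2)) = e^(2t)·(I + t·N), where N is the 2×2 nilpotent shift.

After assembling e^{tJ} and conjugating by P, we get:

e^{tA} =
  [exp(2*t), -t*exp(2*t)]
  [0, exp(2*t)]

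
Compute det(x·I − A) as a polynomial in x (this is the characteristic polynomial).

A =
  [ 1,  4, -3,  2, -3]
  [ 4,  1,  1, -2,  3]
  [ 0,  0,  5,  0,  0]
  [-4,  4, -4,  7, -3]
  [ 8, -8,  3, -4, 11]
x^5 - 25*x^4 + 250*x^3 - 1250*x^2 + 3125*x - 3125

Expanding det(x·I − A) (e.g. by cofactor expansion or by noting that A is similar to its Jordan form J, which has the same characteristic polynomial as A) gives
  χ_A(x) = x^5 - 25*x^4 + 250*x^3 - 1250*x^2 + 3125*x - 3125
which factors as (x - 5)^5. The eigenvalues (with algebraic multiplicities) are λ = 5 with multiplicity 5.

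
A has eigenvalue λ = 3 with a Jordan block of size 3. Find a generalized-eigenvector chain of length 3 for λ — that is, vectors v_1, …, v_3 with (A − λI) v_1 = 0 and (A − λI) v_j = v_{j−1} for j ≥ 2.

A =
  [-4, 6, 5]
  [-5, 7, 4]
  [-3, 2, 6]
A Jordan chain for λ = 3 of length 3:
v_1 = (4, 3, 2)ᵀ
v_2 = (-7, -5, -3)ᵀ
v_3 = (1, 0, 0)ᵀ

Let N = A − (3)·I. We want v_3 with N^3 v_3 = 0 but N^2 v_3 ≠ 0; then v_{j-1} := N · v_j for j = 3, …, 2.

Pick v_3 = (1, 0, 0)ᵀ.
Then v_2 = N · v_3 = (-7, -5, -3)ᵀ.
Then v_1 = N · v_2 = (4, 3, 2)ᵀ.

Sanity check: (A − (3)·I) v_1 = (0, 0, 0)ᵀ = 0. ✓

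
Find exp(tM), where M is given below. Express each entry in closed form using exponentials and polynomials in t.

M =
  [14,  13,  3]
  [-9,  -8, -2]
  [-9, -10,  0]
e^{tM} =
  [12*t*exp(2*t) + exp(2*t), -2*t^2*exp(2*t) + 13*t*exp(2*t), 2*t^2*exp(2*t) + 3*t*exp(2*t)]
  [-9*t*exp(2*t), 3*t^2*exp(2*t)/2 - 10*t*exp(2*t) + exp(2*t), -3*t^2*exp(2*t)/2 - 2*t*exp(2*t)]
  [-9*t*exp(2*t), 3*t^2*exp(2*t)/2 - 10*t*exp(2*t), -3*t^2*exp(2*t)/2 - 2*t*exp(2*t) + exp(2*t)]

Strategy: write M = P · J · P⁻¹ where J is a Jordan canonical form, so e^{tM} = P · e^{tJ} · P⁻¹, and e^{tJ} can be computed block-by-block.

M has Jordan form
J =
  [2, 1, 0]
  [0, 2, 1]
  [0, 0, 2]
(up to reordering of blocks).

Per-block formulas:
  For a 3×3 Jordan block J_3(2): exp(t · J_3(2)) = e^(2t)·(I + t·N + (t^2/2)·N^2), where N is the 3×3 nilpotent shift.

After assembling e^{tJ} and conjugating by P, we get:

e^{tM} =
  [12*t*exp(2*t) + exp(2*t), -2*t^2*exp(2*t) + 13*t*exp(2*t), 2*t^2*exp(2*t) + 3*t*exp(2*t)]
  [-9*t*exp(2*t), 3*t^2*exp(2*t)/2 - 10*t*exp(2*t) + exp(2*t), -3*t^2*exp(2*t)/2 - 2*t*exp(2*t)]
  [-9*t*exp(2*t), 3*t^2*exp(2*t)/2 - 10*t*exp(2*t), -3*t^2*exp(2*t)/2 - 2*t*exp(2*t) + exp(2*t)]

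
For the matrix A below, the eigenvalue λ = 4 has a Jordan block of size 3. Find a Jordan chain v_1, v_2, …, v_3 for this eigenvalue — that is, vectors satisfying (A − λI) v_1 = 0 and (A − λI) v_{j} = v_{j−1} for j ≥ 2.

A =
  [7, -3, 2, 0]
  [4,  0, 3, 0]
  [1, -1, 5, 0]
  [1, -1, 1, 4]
A Jordan chain for λ = 4 of length 3:
v_1 = (-1, -1, 0, 0)ᵀ
v_2 = (3, 4, 1, 1)ᵀ
v_3 = (1, 0, 0, 0)ᵀ

Let N = A − (4)·I. We want v_3 with N^3 v_3 = 0 but N^2 v_3 ≠ 0; then v_{j-1} := N · v_j for j = 3, …, 2.

Pick v_3 = (1, 0, 0, 0)ᵀ.
Then v_2 = N · v_3 = (3, 4, 1, 1)ᵀ.
Then v_1 = N · v_2 = (-1, -1, 0, 0)ᵀ.

Sanity check: (A − (4)·I) v_1 = (0, 0, 0, 0)ᵀ = 0. ✓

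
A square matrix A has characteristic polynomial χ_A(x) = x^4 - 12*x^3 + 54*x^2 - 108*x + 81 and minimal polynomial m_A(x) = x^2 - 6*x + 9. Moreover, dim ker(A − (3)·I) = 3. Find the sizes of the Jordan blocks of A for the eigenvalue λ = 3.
Block sizes for λ = 3: [2, 1, 1]

Step 1 — from the characteristic polynomial, algebraic multiplicity of λ = 3 is 4. From dim ker(A − (3)·I) = 3, there are exactly 3 Jordan blocks for λ = 3.
Step 2 — from the minimal polynomial, the factor (x − 3)^2 tells us the largest block for λ = 3 has size 2.
Step 3 — with total size 4, 3 blocks, and largest block 2, the block sizes (in nonincreasing order) are [2, 1, 1].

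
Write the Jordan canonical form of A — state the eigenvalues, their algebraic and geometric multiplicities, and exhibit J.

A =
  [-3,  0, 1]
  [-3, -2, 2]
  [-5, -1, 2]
J_3(-1)

The characteristic polynomial is
  det(x·I − A) = x^3 + 3*x^2 + 3*x + 1 = (x + 1)^3

Eigenvalues and multiplicities (the geometric multiplicity of λ is n − rank(A − λI), which equals the number of Jordan blocks for λ):
  λ = -1: algebraic multiplicity = 3, geometric multiplicity = 1

Determining the block sizes for each eigenvalue:
  λ = -1: one block (gm = 1), so the single block has size am = 3 → block sizes [3]

Assembling the blocks gives a Jordan form
J =
  [-1,  1,  0]
  [ 0, -1,  1]
  [ 0,  0, -1]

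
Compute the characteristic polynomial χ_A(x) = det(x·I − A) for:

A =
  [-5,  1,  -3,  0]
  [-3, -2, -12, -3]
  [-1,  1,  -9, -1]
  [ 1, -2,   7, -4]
x^4 + 20*x^3 + 150*x^2 + 500*x + 625

Expanding det(x·I − A) (e.g. by cofactor expansion or by noting that A is similar to its Jordan form J, which has the same characteristic polynomial as A) gives
  χ_A(x) = x^4 + 20*x^3 + 150*x^2 + 500*x + 625
which factors as (x + 5)^4. The eigenvalues (with algebraic multiplicities) are λ = -5 with multiplicity 4.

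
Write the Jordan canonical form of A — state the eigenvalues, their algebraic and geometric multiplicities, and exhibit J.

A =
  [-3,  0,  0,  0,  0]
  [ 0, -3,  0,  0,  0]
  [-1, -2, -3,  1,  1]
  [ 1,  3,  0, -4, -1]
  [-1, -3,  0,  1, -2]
J_2(-3) ⊕ J_2(-3) ⊕ J_1(-3)

The characteristic polynomial is
  det(x·I − A) = x^5 + 15*x^4 + 90*x^3 + 270*x^2 + 405*x + 243 = (x + 3)^5

Eigenvalues and multiplicities (the geometric multiplicity of λ is n − rank(A − λI), which equals the number of Jordan blocks for λ):
  λ = -3: algebraic multiplicity = 5, geometric multiplicity = 3

Determining the block sizes for each eigenvalue:
  λ = -3: with am = 5 and gm = 3, the partition is not yet determined (e.g. several partitions of 5 into 3 parts exist). Let N = A − (-3)·I. Computing rank(N^1) = 2, rank(N^2) = 0; the number of blocks of size ≥ j is rank(N^{j−1}) − rank(N^j), giving [3, 2]. So we have 2 block(s) of size 2, 1 block(s) of size 1 → block sizes [2, 2, 1]

Assembling the blocks gives a Jordan form
J =
  [-3,  1,  0,  0,  0]
  [ 0, -3,  0,  0,  0]
  [ 0,  0, -3,  1,  0]
  [ 0,  0,  0, -3,  0]
  [ 0,  0,  0,  0, -3]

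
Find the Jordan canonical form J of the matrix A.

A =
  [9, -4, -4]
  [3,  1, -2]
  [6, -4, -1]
J_2(3) ⊕ J_1(3)

The characteristic polynomial is
  det(x·I − A) = x^3 - 9*x^2 + 27*x - 27 = (x - 3)^3

Eigenvalues and multiplicities (the geometric multiplicity of λ is n − rank(A − λI), which equals the number of Jordan blocks for λ):
  λ = 3: algebraic multiplicity = 3, geometric multiplicity = 2

Determining the block sizes for each eigenvalue:
  λ = 3: 2 blocks summing to 3 forces exactly one block of size 2 and the rest size 1 → block sizes [2, 1]

Assembling the blocks gives a Jordan form
J =
  [3, 1, 0]
  [0, 3, 0]
  [0, 0, 3]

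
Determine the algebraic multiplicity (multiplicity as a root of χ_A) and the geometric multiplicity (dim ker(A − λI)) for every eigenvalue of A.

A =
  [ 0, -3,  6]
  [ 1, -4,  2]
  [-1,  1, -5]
λ = -3: alg = 3, geom = 2

Step 1 — factor the characteristic polynomial to read off the algebraic multiplicities:
  χ_A(x) = (x + 3)^3

Step 2 — compute geometric multiplicities via the rank-nullity identity g(λ) = n − rank(A − λI):
  rank(A − (-3)·I) = 1, so dim ker(A − (-3)·I) = n − 1 = 2

Summary:
  λ = -3: algebraic multiplicity = 3, geometric multiplicity = 2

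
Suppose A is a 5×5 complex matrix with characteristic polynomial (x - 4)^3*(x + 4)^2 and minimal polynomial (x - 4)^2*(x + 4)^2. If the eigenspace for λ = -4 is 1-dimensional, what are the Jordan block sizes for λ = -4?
Block sizes for λ = -4: [2]

Step 1 — from the characteristic polynomial, algebraic multiplicity of λ = -4 is 2. From dim ker(A − (-4)·I) = 1, there are exactly 1 Jordan blocks for λ = -4.
Step 2 — from the minimal polynomial, the factor (x + 4)^2 tells us the largest block for λ = -4 has size 2.
Step 3 — with total size 2, 1 blocks, and largest block 2, the block sizes (in nonincreasing order) are [2].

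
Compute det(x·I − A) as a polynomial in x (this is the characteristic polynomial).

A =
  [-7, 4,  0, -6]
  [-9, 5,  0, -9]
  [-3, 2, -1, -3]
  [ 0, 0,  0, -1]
x^4 + 4*x^3 + 6*x^2 + 4*x + 1

Expanding det(x·I − A) (e.g. by cofactor expansion or by noting that A is similar to its Jordan form J, which has the same characteristic polynomial as A) gives
  χ_A(x) = x^4 + 4*x^3 + 6*x^2 + 4*x + 1
which factors as (x + 1)^4. The eigenvalues (with algebraic multiplicities) are λ = -1 with multiplicity 4.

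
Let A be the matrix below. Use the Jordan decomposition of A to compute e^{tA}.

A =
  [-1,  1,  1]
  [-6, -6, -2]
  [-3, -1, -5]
e^{tA} =
  [3*t*exp(-4*t) + exp(-4*t), t*exp(-4*t), t*exp(-4*t)]
  [-6*t*exp(-4*t), -2*t*exp(-4*t) + exp(-4*t), -2*t*exp(-4*t)]
  [-3*t*exp(-4*t), -t*exp(-4*t), -t*exp(-4*t) + exp(-4*t)]

Strategy: write A = P · J · P⁻¹ where J is a Jordan canonical form, so e^{tA} = P · e^{tJ} · P⁻¹, and e^{tJ} can be computed block-by-block.

A has Jordan form
J =
  [-4,  1,  0]
  [ 0, -4,  0]
  [ 0,  0, -4]
(up to reordering of blocks).

Per-block formulas:
  For a 1×1 block at λ = -4: exp(t · [-4]) = [e^(-4t)].
  For a 2×2 Jordan block J_2(-4): exp(t · J_2(-4)) = e^(-4t)·(I + t·N), where N is the 2×2 nilpotent shift.

After assembling e^{tJ} and conjugating by P, we get:

e^{tA} =
  [3*t*exp(-4*t) + exp(-4*t), t*exp(-4*t), t*exp(-4*t)]
  [-6*t*exp(-4*t), -2*t*exp(-4*t) + exp(-4*t), -2*t*exp(-4*t)]
  [-3*t*exp(-4*t), -t*exp(-4*t), -t*exp(-4*t) + exp(-4*t)]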